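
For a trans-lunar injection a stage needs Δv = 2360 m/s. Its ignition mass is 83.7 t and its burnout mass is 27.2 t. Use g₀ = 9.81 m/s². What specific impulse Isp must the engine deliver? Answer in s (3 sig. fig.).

Isp ≈ 214 s

ln(m₀/m_f) = ln(83700/27200) = ln(3.077) = 1.1240.
v_e = Δv / ln(m₀/m_f) = 2360 / 1.1240 = 2099.6 m/s.
Isp = v_e / g₀ = 2099.6 / 9.81 = 214.0 s.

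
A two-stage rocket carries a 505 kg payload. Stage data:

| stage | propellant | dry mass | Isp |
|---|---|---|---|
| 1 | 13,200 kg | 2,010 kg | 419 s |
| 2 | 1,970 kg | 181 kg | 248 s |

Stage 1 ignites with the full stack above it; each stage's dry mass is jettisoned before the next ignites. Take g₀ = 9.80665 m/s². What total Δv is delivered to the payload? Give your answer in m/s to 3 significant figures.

Ignition mass of stage 1 = 13,200+2,010 + 1,970+181 + 505 = 17,866 kg.
Stage 1: m₀ = 17,866 kg, m_f = 17,866 − 13,200 = 4,666 kg; Δv = 419×9.80665×ln(3.829) = 4109.0×1.3426 ≈ 5517 m/s.
Stage 2: m₀ = 2,656 kg, m_f = 2,656 − 1,970 = 686 kg; Δv = 248×9.80665×ln(3.872) = 2432.0×1.3537 ≈ 3292 m/s.
Total Δv = 5517 + 3292 = 8809 m/s.

Δv ≈ 8810 m/s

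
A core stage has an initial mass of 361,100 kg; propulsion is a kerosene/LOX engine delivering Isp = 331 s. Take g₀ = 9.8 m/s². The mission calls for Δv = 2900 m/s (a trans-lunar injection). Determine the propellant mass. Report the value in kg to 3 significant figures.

propellant mass ≈ 213000 kg

v_e = Isp · g₀ = 331 × 9.8 = 3243.8 m/s.
m₀/m_f = exp(Δv / v_e) = exp(2900 / 3243.8) = exp(0.8940) = 2.4449.
m_f = 361,100 / 2.4449 = 147,695 kg, so propellant = m₀ − m_f = 361,100 − 147,695 = 213,405 kg.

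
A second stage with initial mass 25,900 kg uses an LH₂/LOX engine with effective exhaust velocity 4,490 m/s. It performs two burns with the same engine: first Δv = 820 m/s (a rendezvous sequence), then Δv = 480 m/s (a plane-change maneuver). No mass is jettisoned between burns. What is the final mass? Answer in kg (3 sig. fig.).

After the first burn: m = 25900 × exp(−820/4490.0) = 25900 × 0.83308 = 21,576.8 kg.
After the second burn: m = 21,576.8 × exp(−480/4490.0) = 21,576.8 × 0.89861 = 19,389.1 kg.

final mass ≈ 19400 kg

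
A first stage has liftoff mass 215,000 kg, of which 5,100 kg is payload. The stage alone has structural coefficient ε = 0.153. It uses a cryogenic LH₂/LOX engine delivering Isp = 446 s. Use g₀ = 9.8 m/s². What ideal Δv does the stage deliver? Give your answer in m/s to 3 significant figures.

Stage wet mass = m₀ − payload = 215,000 − 5,100 = 209,900 kg.
Stage dry mass = ε × stage wet mass = 0.153 × 209,900 = 32,114.7 kg.
Burnout mass m_f = stage dry + payload = 32,114.7 + 5,100 = 37,214.7 kg.
v_e = Isp · g₀ = 446 × 9.8 = 4370.8 m/s.
Rocket equation: Δv = v_e · ln(215,000/37,214.7) = 4370.8 × ln(5.777) = 4370.8 × 1.7539 ≈ 7666 m/s.

Δv ≈ 7670 m/s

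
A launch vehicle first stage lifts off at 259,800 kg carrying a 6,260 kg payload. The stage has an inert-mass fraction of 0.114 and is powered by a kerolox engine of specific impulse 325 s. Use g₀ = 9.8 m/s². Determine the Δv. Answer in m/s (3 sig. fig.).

Δv ≈ 6370 m/s

Stage wet mass = m₀ − payload = 259,800 − 6,260 = 253,540 kg.
Stage dry mass = ε × stage wet mass = 0.114 × 253,540 = 28,903.6 kg.
Burnout mass m_f = stage dry + payload = 28,903.6 + 6,260 = 35,163.6 kg.
v_e = Isp · g₀ = 325 × 9.8 = 3185.0 m/s.
Δv = v_e · ln(259,800/35,163.6) = 3185.0 × ln(7.388) = 3185.0 × 1.9999 ≈ 6370 m/s.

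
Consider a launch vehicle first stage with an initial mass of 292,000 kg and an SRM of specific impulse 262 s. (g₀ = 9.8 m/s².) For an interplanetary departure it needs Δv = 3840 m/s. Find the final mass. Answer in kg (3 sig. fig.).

v_e = Isp · g₀ = 262 × 9.8 = 2567.6 m/s.
m₀/m_f = exp(Δv / v_e) = exp(3840 / 2567.6) = exp(1.4956) = 4.4618.
m_f = m₀ / 4.4618 = 292,000 / 4.4618 = 65,444.4 kg.

final mass ≈ 65400 kg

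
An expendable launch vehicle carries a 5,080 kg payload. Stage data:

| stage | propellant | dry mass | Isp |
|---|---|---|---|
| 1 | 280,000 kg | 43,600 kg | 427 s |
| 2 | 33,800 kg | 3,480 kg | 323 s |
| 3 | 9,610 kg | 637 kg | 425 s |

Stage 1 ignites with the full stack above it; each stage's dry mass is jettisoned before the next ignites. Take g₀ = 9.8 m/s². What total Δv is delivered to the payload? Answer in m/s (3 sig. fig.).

Δv ≈ 13100 m/s

Ignition mass of stage 1 = 280,000+43,600 + 33,800+3,480 + 9,610+637 + 5,080 = 376,207 kg.
Stage 1: m₀ = 376,207 kg, m_f = 376,207 − 280,000 = 96,207 kg; Δv = 427×9.8×ln(3.91) = 4184.6×1.3636 ≈ 5706 m/s.
Stage 2: m₀ = 52,607 kg, m_f = 52,607 − 33,800 = 18,807 kg; Δv = 323×9.8×ln(2.797) = 3165.4×1.0286 ≈ 3256 m/s.
Stage 3: m₀ = 15,327 kg, m_f = 15,327 − 9,610 = 5,717 kg; Δv = 425×9.8×ln(2.681) = 4165.0×0.9862 ≈ 4107 m/s.
Total Δv = 5706 + 3256 + 4107 = 13069 m/s.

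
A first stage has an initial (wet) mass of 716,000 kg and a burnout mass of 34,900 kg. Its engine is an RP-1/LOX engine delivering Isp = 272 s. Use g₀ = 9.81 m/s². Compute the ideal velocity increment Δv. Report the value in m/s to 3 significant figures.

v_e = Isp · g₀ = 272 × 9.81 = 2668.3 m/s.
Using Δv = v_e ln(m₀/m_f): Δv = v_e · ln(m₀/m_f) = 2668.3 × ln(20.52) = 2668.3 × 3.0212 ≈ 8061.5 m/s.

Δv ≈ 8060 m/s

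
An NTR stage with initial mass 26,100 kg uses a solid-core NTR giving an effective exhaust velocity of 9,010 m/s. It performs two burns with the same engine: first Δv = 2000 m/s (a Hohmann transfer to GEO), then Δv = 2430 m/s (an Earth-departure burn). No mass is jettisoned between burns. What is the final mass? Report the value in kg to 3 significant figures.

final mass ≈ 16000 kg

After the first burn: m = 26100 × exp(−2000/9010.0) = 26100 × 0.80093 = 20,904.3 kg.
After the second burn: m = 20,904.3 × exp(−2430/9010.0) = 20,904.3 × 0.76361 = 15,962.7 kg.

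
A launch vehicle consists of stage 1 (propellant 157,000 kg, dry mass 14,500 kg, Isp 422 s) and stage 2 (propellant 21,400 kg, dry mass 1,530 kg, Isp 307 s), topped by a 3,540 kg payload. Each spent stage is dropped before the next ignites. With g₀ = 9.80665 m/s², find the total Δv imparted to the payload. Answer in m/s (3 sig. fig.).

Δv ≈ 11500 m/s

Ignition mass of stage 1 = 157,000+14,500 + 21,400+1,530 + 3,540 = 197,970 kg.
Stage 1: m₀ = 197,970 kg, m_f = 197,970 − 157,000 = 40,970 kg; Δv = 422×9.80665×ln(4.832) = 4138.4×1.5753 ≈ 6519 m/s.
Stage 2: m₀ = 26,470 kg, m_f = 26,470 − 21,400 = 5,070 kg; Δv = 307×9.80665×ln(5.221) = 3010.6×1.6527 ≈ 4976 m/s.
Total Δv = 6519 + 4976 = 11495 m/s.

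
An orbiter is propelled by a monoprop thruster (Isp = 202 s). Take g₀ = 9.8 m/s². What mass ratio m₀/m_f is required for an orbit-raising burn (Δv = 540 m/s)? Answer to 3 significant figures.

v_e = Isp · g₀ = 202 × 9.8 = 1979.6 m/s.
m₀/m_f = exp(Δv / v_e) = exp(540 / 1979.6) = exp(0.2728) = 1.3136.

mass ratio ≈ 1.31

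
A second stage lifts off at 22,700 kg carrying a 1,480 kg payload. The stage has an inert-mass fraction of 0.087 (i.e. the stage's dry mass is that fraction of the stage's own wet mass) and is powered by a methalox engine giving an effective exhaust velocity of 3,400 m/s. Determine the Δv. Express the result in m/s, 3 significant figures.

Δv ≈ 6530 m/s

Stage wet mass = m₀ − payload = 22,700 − 1,480 = 21,220 kg.
Stage dry mass = ε × stage wet mass = 0.087 × 21,220 = 1,846.14 kg.
Burnout mass m_f = stage dry + payload = 1,846.14 + 1,480 = 3,326.14 kg.
Δv = v_e · ln(22,700/3,326.14) = 3400.0 × ln(6.825) = 3400.0 × 1.9206 ≈ 6530 m/s.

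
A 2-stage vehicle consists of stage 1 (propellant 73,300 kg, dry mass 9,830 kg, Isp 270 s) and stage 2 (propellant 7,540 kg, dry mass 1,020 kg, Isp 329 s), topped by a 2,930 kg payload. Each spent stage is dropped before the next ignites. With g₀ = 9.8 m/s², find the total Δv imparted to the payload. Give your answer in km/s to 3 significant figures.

Ignition mass of stage 1 = 73,300+9,830 + 7,540+1,020 + 2,930 = 94,620 kg.
Stage 1: m₀ = 94,620 kg, m_f = 94,620 − 73,300 = 21,320 kg; Δv = 270×9.8×ln(4.438) = 2646.0×1.4902 ≈ 3943 m/s.
Stage 2: m₀ = 11,490 kg, m_f = 11,490 − 7,540 = 3,950 kg; Δv = 329×9.8×ln(2.909) = 3224.2×1.0678 ≈ 3443 m/s.
Total Δv = 3943 + 3443 = 7386 m/s.

Δv ≈ 7.39 km/s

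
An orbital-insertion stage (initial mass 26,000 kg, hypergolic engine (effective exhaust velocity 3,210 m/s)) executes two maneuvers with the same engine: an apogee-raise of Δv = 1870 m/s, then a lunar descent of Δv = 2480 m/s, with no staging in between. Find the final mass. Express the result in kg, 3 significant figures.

After the first burn: m = 26000 × exp(−1870/3210.0) = 26000 × 0.55847 = 14,520.2 kg.
After the second burn: m = 14,520.2 × exp(−2480/3210.0) = 14,520.2 × 0.46182 = 6,705.72 kg.

final mass ≈ 6710 kg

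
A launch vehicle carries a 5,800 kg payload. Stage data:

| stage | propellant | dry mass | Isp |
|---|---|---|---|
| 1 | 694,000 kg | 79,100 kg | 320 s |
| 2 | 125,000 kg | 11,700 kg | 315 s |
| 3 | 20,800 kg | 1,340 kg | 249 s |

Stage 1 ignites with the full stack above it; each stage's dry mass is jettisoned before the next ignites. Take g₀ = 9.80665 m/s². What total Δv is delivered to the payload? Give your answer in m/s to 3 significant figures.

Ignition mass of stage 1 = 694,000+79,100 + 125,000+11,700 + 20,800+1,340 + 5,800 = 937,740 kg.
Stage 1: m₀ = 937,740 kg, m_f = 937,740 − 694,000 = 243,740 kg; Δv = 320×9.80665×ln(3.847) = 3138.1×1.3474 ≈ 4228 m/s.
Stage 2: m₀ = 164,640 kg, m_f = 164,640 − 125,000 = 39,640 kg; Δv = 315×9.80665×ln(4.153) = 3089.1×1.4239 ≈ 4399 m/s.
Stage 3: m₀ = 27,940 kg, m_f = 27,940 − 20,800 = 7,140 kg; Δv = 249×9.80665×ln(3.913) = 2441.9×1.3643 ≈ 3332 m/s.
Total Δv = 4228 + 4399 + 3332 = 11959 m/s.

Δv ≈ 12000 m/s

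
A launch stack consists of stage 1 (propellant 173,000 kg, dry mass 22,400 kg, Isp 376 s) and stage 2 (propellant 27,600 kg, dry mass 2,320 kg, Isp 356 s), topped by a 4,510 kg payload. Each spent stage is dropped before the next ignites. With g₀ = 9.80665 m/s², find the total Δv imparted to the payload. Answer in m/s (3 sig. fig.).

Ignition mass of stage 1 = 173,000+22,400 + 27,600+2,320 + 4,510 = 229,830 kg.
Stage 1: m₀ = 229,830 kg, m_f = 229,830 − 173,000 = 56,830 kg; Δv = 376×9.80665×ln(4.044) = 3687.3×1.3973 ≈ 5152 m/s.
Stage 2: m₀ = 34,430 kg, m_f = 34,430 − 27,600 = 6,830 kg; Δv = 356×9.80665×ln(5.041) = 3491.2×1.6176 ≈ 5647 m/s.
Total Δv = 5152 + 5647 = 10799 m/s.

Δv ≈ 10800 m/s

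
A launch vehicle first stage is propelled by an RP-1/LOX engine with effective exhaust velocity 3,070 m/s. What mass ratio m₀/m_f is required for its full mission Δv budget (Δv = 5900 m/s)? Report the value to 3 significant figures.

mass ratio ≈ 6.83

By the Tsiolkovsky rocket equation, m₀/m_f = exp(Δv / v_e) = exp(5900 / 3070.0) = exp(1.9218) = 6.8334.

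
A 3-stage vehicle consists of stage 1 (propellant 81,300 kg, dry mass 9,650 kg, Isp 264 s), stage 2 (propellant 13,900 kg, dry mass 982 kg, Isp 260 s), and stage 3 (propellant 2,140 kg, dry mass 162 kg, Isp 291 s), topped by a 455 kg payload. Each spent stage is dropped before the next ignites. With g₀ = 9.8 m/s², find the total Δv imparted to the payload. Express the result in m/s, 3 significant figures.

Ignition mass of stage 1 = 81,300+9,650 + 13,900+982 + 2,140+162 + 455 = 108,589 kg.
Stage 1: m₀ = 108,589 kg, m_f = 108,589 − 81,300 = 27,289 kg; Δv = 264×9.8×ln(3.979) = 2587.2×1.3811 ≈ 3573 m/s.
Stage 2: m₀ = 17,639 kg, m_f = 17,639 − 13,900 = 3,739 kg; Δv = 260×9.8×ln(4.718) = 2548.0×1.5513 ≈ 3953 m/s.
Stage 3: m₀ = 2,757 kg, m_f = 2,757 − 2,140 = 617 kg; Δv = 291×9.8×ln(4.468) = 2851.8×1.4970 ≈ 4269 m/s.
Total Δv = 3573 + 3953 + 4269 = 11795 m/s.

Δv ≈ 11800 m/s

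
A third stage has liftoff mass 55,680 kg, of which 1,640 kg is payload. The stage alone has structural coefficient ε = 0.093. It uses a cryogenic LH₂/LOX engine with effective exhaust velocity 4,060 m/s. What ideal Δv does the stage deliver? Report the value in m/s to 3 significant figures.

Δv ≈ 8620 m/s

Stage wet mass = m₀ − payload = 55,680 − 1,640 = 54,040 kg.
Stage dry mass = ε × stage wet mass = 0.093 × 54,040 = 5,025.72 kg.
Burnout mass m_f = stage dry + payload = 5,025.72 + 1,640 = 6,665.72 kg.
Rocket equation: Δv = v_e · ln(55,680/6,665.72) = 4060.0 × ln(8.353) = 4060.0 × 2.1226 ≈ 8618 m/s.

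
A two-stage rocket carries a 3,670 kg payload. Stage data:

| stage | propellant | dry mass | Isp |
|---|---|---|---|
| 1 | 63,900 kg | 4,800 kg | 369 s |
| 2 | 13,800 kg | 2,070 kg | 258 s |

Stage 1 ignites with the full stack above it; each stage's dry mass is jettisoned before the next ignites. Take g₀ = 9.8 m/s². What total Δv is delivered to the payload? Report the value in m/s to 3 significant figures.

Ignition mass of stage 1 = 63,900+4,800 + 13,800+2,070 + 3,670 = 88,240 kg.
Stage 1: m₀ = 88,240 kg, m_f = 88,240 − 63,900 = 24,340 kg; Δv = 369×9.8×ln(3.625) = 3616.2×1.2879 ≈ 4657 m/s.
Stage 2: m₀ = 19,540 kg, m_f = 19,540 − 13,800 = 5,740 kg; Δv = 258×9.8×ln(3.404) = 2528.4×1.2250 ≈ 3097 m/s.
Total Δv = 4657 + 3097 = 7754 m/s.

Δv ≈ 7750 m/s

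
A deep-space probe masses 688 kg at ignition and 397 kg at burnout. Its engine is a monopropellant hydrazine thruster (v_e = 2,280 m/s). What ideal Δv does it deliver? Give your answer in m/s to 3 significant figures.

By the Tsiolkovsky rocket equation, Δv = v_e · ln(m₀/m_f) = 2280.0 × ln(1.733) = 2280.0 × 0.5499 ≈ 1253.7 m/s.

Δv ≈ 1250 m/s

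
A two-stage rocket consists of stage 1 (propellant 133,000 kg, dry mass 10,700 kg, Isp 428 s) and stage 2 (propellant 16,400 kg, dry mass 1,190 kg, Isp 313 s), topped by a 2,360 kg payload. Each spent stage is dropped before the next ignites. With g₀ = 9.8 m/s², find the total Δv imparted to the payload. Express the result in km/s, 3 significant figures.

Ignition mass of stage 1 = 133,000+10,700 + 16,400+1,190 + 2,360 = 163,650 kg.
Stage 1: m₀ = 163,650 kg, m_f = 163,650 − 133,000 = 30,650 kg; Δv = 428×9.8×ln(5.339) = 4194.4×1.6751 ≈ 7026 m/s.
Stage 2: m₀ = 19,950 kg, m_f = 19,950 − 16,400 = 3,550 kg; Δv = 313×9.8×ln(5.62) = 3067.4×1.7263 ≈ 5295 m/s.
Total Δv = 7026 + 5295 = 12321 m/s.

Δv ≈ 12.3 km/s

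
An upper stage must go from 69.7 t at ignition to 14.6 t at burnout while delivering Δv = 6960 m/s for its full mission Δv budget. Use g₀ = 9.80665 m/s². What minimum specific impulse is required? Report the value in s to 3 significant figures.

ln(m₀/m_f) = ln(69700/14600) = ln(4.774) = 1.5632.
v_e = Δv / ln(m₀/m_f) = 6960 / 1.5632 = 4452.5 m/s.
Isp = v_e / g₀ = 4452.5 / 9.80665 = 454.0 s.

Isp ≈ 454 s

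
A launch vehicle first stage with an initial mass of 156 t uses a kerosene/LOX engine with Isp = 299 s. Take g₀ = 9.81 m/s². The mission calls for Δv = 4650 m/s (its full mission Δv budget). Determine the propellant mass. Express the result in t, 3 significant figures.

propellant mass ≈ 124 t

v_e = Isp · g₀ = 299 × 9.81 = 2933.2 m/s.
From the ideal rocket equation, m₀/m_f = exp(Δv / v_e) = exp(4650 / 2933.2) = exp(1.5853) = 4.8808.
m_f = 156 / 4.8808 = 31.962 t, so propellant = m₀ − m_f = 156 − 31.962 = 124.038 t.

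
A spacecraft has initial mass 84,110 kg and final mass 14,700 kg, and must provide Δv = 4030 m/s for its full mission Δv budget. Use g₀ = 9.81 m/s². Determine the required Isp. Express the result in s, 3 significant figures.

Isp ≈ 236 s

ln(m₀/m_f) = ln(84110/14700) = ln(5.722) = 1.7443.
From the ideal rocket equation, v_e = Δv / ln(m₀/m_f) = 4030 / 1.7443 = 2310.4 m/s.
Isp = v_e / g₀ = 2310.4 / 9.81 = 235.5 s.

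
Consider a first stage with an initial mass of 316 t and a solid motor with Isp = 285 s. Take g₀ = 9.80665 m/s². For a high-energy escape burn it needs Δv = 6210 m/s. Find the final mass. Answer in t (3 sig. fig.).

v_e = Isp · g₀ = 285 × 9.80665 = 2794.9 m/s.
m₀/m_f = exp(Δv / v_e) = exp(6210 / 2794.9) = exp(2.2219) = 9.2249.
m_f = m₀ / 9.2249 = 316 / 9.2249 = 34.2551 t.

final mass ≈ 34.3 t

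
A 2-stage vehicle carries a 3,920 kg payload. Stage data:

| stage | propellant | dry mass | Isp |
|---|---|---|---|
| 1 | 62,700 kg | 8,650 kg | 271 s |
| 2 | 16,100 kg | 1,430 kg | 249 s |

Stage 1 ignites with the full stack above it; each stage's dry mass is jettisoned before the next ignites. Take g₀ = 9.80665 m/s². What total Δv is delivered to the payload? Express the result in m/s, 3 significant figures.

Δv ≈ 6380 m/s

Ignition mass of stage 1 = 62,700+8,650 + 16,100+1,430 + 3,920 = 92,800 kg.
Stage 1: m₀ = 92,800 kg, m_f = 92,800 − 62,700 = 30,100 kg; Δv = 271×9.80665×ln(3.083) = 2657.6×1.1259 ≈ 2992 m/s.
Stage 2: m₀ = 21,450 kg, m_f = 21,450 − 16,100 = 5,350 kg; Δv = 249×9.80665×ln(4.009) = 2441.9×1.3886 ≈ 3391 m/s.
Total Δv = 2992 + 3391 = 6383 m/s.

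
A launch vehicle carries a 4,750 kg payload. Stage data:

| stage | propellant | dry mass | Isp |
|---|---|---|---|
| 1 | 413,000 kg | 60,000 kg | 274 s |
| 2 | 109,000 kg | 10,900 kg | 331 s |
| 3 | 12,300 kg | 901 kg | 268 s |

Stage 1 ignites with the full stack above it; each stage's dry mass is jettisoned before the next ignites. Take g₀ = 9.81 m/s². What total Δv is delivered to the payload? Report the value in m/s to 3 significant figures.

Δv ≈ 11100 m/s

Ignition mass of stage 1 = 413,000+60,000 + 109,000+10,900 + 12,300+901 + 4,750 = 610,851 kg.
Stage 1: m₀ = 610,851 kg, m_f = 610,851 − 413,000 = 197,851 kg; Δv = 274×9.81×ln(3.087) = 2687.9×1.1273 ≈ 3030 m/s.
Stage 2: m₀ = 137,851 kg, m_f = 137,851 − 109,000 = 28,851 kg; Δv = 331×9.81×ln(4.778) = 3247.1×1.5640 ≈ 5079 m/s.
Stage 3: m₀ = 17,951 kg, m_f = 17,951 − 12,300 = 5,651 kg; Δv = 268×9.81×ln(3.177) = 2629.1×1.1558 ≈ 3039 m/s.
Total Δv = 3030 + 5079 + 3039 = 11148 m/s.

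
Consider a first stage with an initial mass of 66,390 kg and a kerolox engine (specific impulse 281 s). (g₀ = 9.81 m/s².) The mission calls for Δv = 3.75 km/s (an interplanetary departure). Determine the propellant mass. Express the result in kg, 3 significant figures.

propellant mass ≈ 49400 kg

v_e = Isp · g₀ = 281 × 9.81 = 2756.6 m/s.
Rocket equation: m₀/m_f = exp(Δv / v_e) = exp(3750 / 2756.6) = exp(1.3604) = 3.8976.
m_f = 66,390 / 3.8976 = 17,033.6 kg, so propellant = m₀ − m_f = 66,390 − 17,033.6 = 49,356.4 kg.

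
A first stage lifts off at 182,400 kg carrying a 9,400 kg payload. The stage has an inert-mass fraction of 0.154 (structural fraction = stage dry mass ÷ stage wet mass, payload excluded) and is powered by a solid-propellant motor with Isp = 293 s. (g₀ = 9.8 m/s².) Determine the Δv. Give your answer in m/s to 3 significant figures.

Δv ≈ 4660 m/s

Stage wet mass = m₀ − payload = 182,400 − 9,400 = 173,000 kg.
Stage dry mass = ε × stage wet mass = 0.154 × 173,000 = 26,642 kg.
Burnout mass m_f = stage dry + payload = 26,642 + 9,400 = 36,042 kg.
v_e = Isp · g₀ = 293 × 9.8 = 2871.4 m/s.
Rocket equation: Δv = v_e · ln(182,400/36,042) = 2871.4 × ln(5.061) = 2871.4 × 1.6215 ≈ 4656 m/s.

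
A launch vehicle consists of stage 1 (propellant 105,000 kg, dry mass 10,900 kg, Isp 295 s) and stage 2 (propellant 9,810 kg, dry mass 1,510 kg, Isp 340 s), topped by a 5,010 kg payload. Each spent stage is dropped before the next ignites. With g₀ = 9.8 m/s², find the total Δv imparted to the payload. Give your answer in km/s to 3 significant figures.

Ignition mass of stage 1 = 105,000+10,900 + 9,810+1,510 + 5,010 = 132,230 kg.
Stage 1: m₀ = 132,230 kg, m_f = 132,230 − 105,000 = 27,230 kg; Δv = 295×9.8×ln(4.856) = 2891.0×1.5802 ≈ 4568 m/s.
Stage 2: m₀ = 16,330 kg, m_f = 16,330 − 9,810 = 6,520 kg; Δv = 340×9.8×ln(2.505) = 3332.0×0.9181 ≈ 3059 m/s.
Total Δv = 4568 + 3059 = 7627 m/s.

Δv ≈ 7.63 km/s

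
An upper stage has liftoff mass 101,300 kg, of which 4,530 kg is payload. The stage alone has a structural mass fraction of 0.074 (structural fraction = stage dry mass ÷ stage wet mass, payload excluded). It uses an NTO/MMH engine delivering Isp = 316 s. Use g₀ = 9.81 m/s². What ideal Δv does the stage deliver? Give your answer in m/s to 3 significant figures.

Δv ≈ 6690 m/s

Stage wet mass = m₀ − payload = 101,300 − 4,530 = 96,770 kg.
Stage dry mass = ε × stage wet mass = 0.074 × 96,770 = 7,160.98 kg.
Burnout mass m_f = stage dry + payload = 7,160.98 + 4,530 = 11,690.98 kg.
v_e = Isp · g₀ = 316 × 9.81 = 3100.0 m/s.
Using Δv = v_e ln(m₀/m_f): Δv = v_e · ln(101,300/11,690.98) = 3100.0 × ln(8.665) = 3100.0 × 2.1593 ≈ 6694 m/s.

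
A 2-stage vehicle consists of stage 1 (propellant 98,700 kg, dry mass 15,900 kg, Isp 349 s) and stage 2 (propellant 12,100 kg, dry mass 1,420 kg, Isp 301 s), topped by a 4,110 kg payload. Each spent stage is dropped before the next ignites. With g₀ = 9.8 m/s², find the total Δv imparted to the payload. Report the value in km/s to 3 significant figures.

Δv ≈ 8.11 km/s

Ignition mass of stage 1 = 98,700+15,900 + 12,100+1,420 + 4,110 = 132,230 kg.
Stage 1: m₀ = 132,230 kg, m_f = 132,230 − 98,700 = 33,530 kg; Δv = 349×9.8×ln(3.944) = 3420.2×1.3721 ≈ 4693 m/s.
Stage 2: m₀ = 17,630 kg, m_f = 17,630 − 12,100 = 5,530 kg; Δv = 301×9.8×ln(3.188) = 2949.8×1.1594 ≈ 3420 m/s.
Total Δv = 4693 + 3420 = 8113 m/s.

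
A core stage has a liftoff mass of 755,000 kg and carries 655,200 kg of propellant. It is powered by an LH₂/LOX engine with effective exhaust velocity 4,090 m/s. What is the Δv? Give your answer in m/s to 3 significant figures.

m_f = m₀ − m_prop = 755,000 − 655,200 = 99,800 kg.
Δv = v_e · ln(m₀/m_f) = 4090.0 × ln(7.565) = 4090.0 × 2.0235 ≈ 8276.3 m/s.

Δv ≈ 8280 m/s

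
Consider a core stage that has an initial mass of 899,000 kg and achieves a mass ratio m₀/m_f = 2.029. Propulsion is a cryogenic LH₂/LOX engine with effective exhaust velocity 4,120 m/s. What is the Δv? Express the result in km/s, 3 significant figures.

Δv ≈ 2.92 km/s

Rocket equation: Δv = v_e · ln(2.029) = 4120.0 × 0.7075 ≈ 2915.1 m/s.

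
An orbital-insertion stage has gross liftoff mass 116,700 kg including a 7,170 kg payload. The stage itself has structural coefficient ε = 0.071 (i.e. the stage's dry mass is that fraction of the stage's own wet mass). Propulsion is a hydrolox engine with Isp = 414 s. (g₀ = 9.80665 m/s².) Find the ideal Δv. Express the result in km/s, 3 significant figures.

Stage wet mass = m₀ − payload = 116,700 − 7,170 = 109,530 kg.
Stage dry mass = ε × stage wet mass = 0.071 × 109,530 = 7,776.63 kg.
Burnout mass m_f = stage dry + payload = 7,776.63 + 7,170 = 14,946.63 kg.
v_e = Isp · g₀ = 414 × 9.80665 = 4060.0 m/s.
By the Tsiolkovsky rocket equation, Δv = v_e · ln(116,700/14,946.63) = 4060.0 × ln(7.808) = 4060.0 × 2.0551 ≈ 8344 m/s.

Δv ≈ 8.34 km/s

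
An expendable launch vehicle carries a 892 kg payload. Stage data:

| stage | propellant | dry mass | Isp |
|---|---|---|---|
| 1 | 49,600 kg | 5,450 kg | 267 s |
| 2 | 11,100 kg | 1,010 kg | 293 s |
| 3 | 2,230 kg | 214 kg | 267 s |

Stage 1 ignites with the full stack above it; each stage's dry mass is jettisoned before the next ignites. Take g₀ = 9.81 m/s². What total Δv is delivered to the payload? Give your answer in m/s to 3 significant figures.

Ignition mass of stage 1 = 49,600+5,450 + 11,100+1,010 + 2,230+214 + 892 = 70,496 kg.
Stage 1: m₀ = 70,496 kg, m_f = 70,496 − 49,600 = 20,896 kg; Δv = 267×9.81×ln(3.374) = 2619.3×1.2160 ≈ 3185 m/s.
Stage 2: m₀ = 15,446 kg, m_f = 15,446 − 11,100 = 4,346 kg; Δv = 293×9.81×ln(3.554) = 2874.3×1.2681 ≈ 3645 m/s.
Stage 3: m₀ = 3,336 kg, m_f = 3,336 − 2,230 = 1,106 kg; Δv = 267×9.81×ln(3.016) = 2619.3×1.1040 ≈ 2892 m/s.
Total Δv = 3185 + 3645 + 2892 = 9722 m/s.

Δv ≈ 9720 m/s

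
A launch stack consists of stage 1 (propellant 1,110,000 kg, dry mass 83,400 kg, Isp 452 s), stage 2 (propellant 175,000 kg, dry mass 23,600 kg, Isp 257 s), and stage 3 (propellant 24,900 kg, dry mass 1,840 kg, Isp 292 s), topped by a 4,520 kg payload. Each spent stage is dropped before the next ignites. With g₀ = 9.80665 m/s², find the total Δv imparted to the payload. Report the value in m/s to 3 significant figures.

Ignition mass of stage 1 = 1,110,000+83,400 + 175,000+23,600 + 24,900+1,840 + 4,520 = 1,423,260 kg.
Stage 1: m₀ = 1,423,260 kg, m_f = 1,423,260 − 1,110,000 = 313,260 kg; Δv = 452×9.80665×ln(4.543) = 4432.6×1.5137 ≈ 6710 m/s.
Stage 2: m₀ = 229,860 kg, m_f = 229,860 − 175,000 = 54,860 kg; Δv = 257×9.80665×ln(4.19) = 2520.3×1.4327 ≈ 3611 m/s.
Stage 3: m₀ = 31,260 kg, m_f = 31,260 − 24,900 = 6,360 kg; Δv = 292×9.80665×ln(4.915) = 2863.5×1.5923 ≈ 4560 m/s.
Total Δv = 6710 + 3611 + 4560 = 14881 m/s.

Δv ≈ 14900 m/s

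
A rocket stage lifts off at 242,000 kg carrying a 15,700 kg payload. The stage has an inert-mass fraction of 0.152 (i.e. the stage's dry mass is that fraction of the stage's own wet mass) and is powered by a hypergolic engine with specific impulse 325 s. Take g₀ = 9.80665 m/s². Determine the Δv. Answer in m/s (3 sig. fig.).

Stage wet mass = m₀ − payload = 242,000 − 15,700 = 226,300 kg.
Stage dry mass = ε × stage wet mass = 0.152 × 226,300 = 34,397.6 kg.
Burnout mass m_f = stage dry + payload = 34,397.6 + 15,700 = 50,097.6 kg.
v_e = Isp · g₀ = 325 × 9.80665 = 3187.2 m/s.
Rocket equation: Δv = v_e · ln(242,000/50,097.6) = 3187.2 × ln(4.831) = 3187.2 × 1.5750 ≈ 5020 m/s.

Δv ≈ 5020 m/s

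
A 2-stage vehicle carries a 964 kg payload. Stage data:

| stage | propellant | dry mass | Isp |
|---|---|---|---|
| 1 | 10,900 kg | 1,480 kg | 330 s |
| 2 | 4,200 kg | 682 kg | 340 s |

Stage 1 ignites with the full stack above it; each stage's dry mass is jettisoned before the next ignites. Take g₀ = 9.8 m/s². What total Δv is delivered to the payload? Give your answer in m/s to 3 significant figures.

Ignition mass of stage 1 = 10,900+1,480 + 4,200+682 + 964 = 18,226 kg.
Stage 1: m₀ = 18,226 kg, m_f = 18,226 − 10,900 = 7,326 kg; Δv = 330×9.8×ln(2.488) = 3234.0×0.9114 ≈ 2948 m/s.
Stage 2: m₀ = 5,846 kg, m_f = 5,846 − 4,200 = 1,646 kg; Δv = 340×9.8×ln(3.552) = 3332.0×1.2674 ≈ 4223 m/s.
Total Δv = 2948 + 4223 = 7171 m/s.

Δv ≈ 7170 m/s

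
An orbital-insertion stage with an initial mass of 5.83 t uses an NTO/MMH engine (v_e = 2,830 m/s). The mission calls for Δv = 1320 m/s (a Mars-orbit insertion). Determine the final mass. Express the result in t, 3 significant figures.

Rocket equation: m₀/m_f = exp(Δv / v_e) = exp(1320 / 2830.0) = exp(0.4664) = 1.5943.
m_f = m₀ / 1.5943 = 5.83 / 1.5943 = 3.65678 t.

final mass ≈ 3.66 t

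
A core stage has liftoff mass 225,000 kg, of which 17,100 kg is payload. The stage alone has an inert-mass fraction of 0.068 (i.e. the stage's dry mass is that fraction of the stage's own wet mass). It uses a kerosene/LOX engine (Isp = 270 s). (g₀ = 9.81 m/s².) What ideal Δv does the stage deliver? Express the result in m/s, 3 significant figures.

Δv ≈ 5230 m/s

Stage wet mass = m₀ − payload = 225,000 − 17,100 = 207,900 kg.
Stage dry mass = ε × stage wet mass = 0.068 × 207,900 = 14,137.2 kg.
Burnout mass m_f = stage dry + payload = 14,137.2 + 17,100 = 31,237.2 kg.
v_e = Isp · g₀ = 270 × 9.81 = 2648.7 m/s.
By the Tsiolkovsky rocket equation, Δv = v_e · ln(225,000/31,237.2) = 2648.7 × ln(7.203) = 2648.7 × 1.9745 ≈ 5230 m/s.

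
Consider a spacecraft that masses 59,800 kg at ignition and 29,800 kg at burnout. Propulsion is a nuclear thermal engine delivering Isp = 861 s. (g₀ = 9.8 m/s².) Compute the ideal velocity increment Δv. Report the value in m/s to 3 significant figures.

Δv ≈ 5880 m/s

v_e = Isp · g₀ = 861 × 9.8 = 8437.8 m/s.
From the ideal rocket equation, Δv = v_e · ln(m₀/m_f) = 8437.8 × ln(2.007) = 8437.8 × 0.6965 ≈ 5876.9 m/s.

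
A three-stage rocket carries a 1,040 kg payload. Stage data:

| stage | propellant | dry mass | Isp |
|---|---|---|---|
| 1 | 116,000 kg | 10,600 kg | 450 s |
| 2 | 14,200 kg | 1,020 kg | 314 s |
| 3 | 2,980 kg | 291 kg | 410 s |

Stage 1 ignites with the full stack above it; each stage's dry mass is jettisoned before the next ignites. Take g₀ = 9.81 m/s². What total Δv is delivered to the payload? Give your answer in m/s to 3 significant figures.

Δv ≈ 15700 m/s

Ignition mass of stage 1 = 116,000+10,600 + 14,200+1,020 + 2,980+291 + 1,040 = 146,131 kg.
Stage 1: m₀ = 146,131 kg, m_f = 146,131 − 116,000 = 30,131 kg; Δv = 450×9.81×ln(4.85) = 4414.5×1.5789 ≈ 6970 m/s.
Stage 2: m₀ = 19,531 kg, m_f = 19,531 − 14,200 = 5,331 kg; Δv = 314×9.81×ln(3.664) = 3080.3×1.2985 ≈ 4000 m/s.
Stage 3: m₀ = 4,311 kg, m_f = 4,311 − 2,980 = 1,331 kg; Δv = 410×9.81×ln(3.239) = 4022.1×1.1752 ≈ 4727 m/s.
Total Δv = 6970 + 4000 + 4727 = 15697 m/s.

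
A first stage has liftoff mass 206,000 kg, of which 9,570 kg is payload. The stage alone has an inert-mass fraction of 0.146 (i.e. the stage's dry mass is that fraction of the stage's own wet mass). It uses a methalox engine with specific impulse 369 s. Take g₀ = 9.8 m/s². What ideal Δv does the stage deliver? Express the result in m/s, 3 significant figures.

Stage wet mass = m₀ − payload = 206,000 − 9,570 = 196,430 kg.
Stage dry mass = ε × stage wet mass = 0.146 × 196,430 = 28,678.8 kg.
Burnout mass m_f = stage dry + payload = 28,678.8 + 9,570 = 38,248.8 kg.
v_e = Isp · g₀ = 369 × 9.8 = 3616.2 m/s.
From the ideal rocket equation, Δv = v_e · ln(206,000/38,248.8) = 3616.2 × ln(5.386) = 3616.2 × 1.6838 ≈ 6089 m/s.

Δv ≈ 6090 m/s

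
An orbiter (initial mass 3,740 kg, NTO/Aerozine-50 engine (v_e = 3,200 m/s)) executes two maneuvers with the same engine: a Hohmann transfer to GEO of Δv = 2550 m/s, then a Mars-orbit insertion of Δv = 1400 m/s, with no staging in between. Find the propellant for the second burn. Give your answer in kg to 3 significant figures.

propellant for the second burn ≈ 597 kg

After the first burn: m = 3740 × exp(−2550/3200.0) = 3740 × 0.45074 = 1,685.77 kg.
After the second burn: m = 1,685.77 × exp(−1400/3200.0) = 1,685.77 × 0.64565 = 1,088.42 kg.
Second-burn propellant = 1,685.77 − 1,088.42 = 597.35 kg.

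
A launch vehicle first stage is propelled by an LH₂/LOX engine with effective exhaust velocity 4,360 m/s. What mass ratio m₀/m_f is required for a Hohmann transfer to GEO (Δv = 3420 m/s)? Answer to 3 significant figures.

mass ratio ≈ 2.19

Using Δv = v_e ln(m₀/m_f): m₀/m_f = exp(Δv / v_e) = exp(3420 / 4360.0) = exp(0.7844) = 2.1911.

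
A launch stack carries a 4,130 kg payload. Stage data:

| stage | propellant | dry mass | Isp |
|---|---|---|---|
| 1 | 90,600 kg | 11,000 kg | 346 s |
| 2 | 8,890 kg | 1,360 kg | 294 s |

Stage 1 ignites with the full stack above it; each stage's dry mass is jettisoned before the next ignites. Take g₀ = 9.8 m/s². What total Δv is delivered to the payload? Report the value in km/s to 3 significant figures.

Ignition mass of stage 1 = 90,600+11,000 + 8,890+1,360 + 4,130 = 115,980 kg.
Stage 1: m₀ = 115,980 kg, m_f = 115,980 − 90,600 = 25,380 kg; Δv = 346×9.8×ln(4.57) = 3390.8×1.5195 ≈ 5152 m/s.
Stage 2: m₀ = 14,380 kg, m_f = 14,380 − 8,890 = 5,490 kg; Δv = 294×9.8×ln(2.619) = 2881.2×0.9629 ≈ 2774 m/s.
Total Δv = 5152 + 2774 = 7926 m/s.

Δv ≈ 7.93 km/s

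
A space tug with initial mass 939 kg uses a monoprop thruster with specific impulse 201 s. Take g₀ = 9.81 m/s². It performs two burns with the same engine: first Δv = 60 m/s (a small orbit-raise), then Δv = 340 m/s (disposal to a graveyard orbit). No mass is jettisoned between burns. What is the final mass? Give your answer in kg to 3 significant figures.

v_e = Isp · g₀ = 201 × 9.81 = 1971.8 m/s.
After the first burn: m = 939 × exp(−60/1971.8) = 939 × 0.97003 = 910.858 kg.
After the second burn: m = 910.858 × exp(−340/1971.8) = 910.858 × 0.84162 = 766.596 kg.

final mass ≈ 767 kg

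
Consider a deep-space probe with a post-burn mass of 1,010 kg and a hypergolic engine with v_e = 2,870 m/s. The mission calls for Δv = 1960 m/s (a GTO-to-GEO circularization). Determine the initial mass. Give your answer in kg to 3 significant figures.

m₀/m_f = exp(Δv / v_e) = exp(1960 / 2870.0) = exp(0.6829) = 1.9797.
m₀ = m_f × 1.9797 = 1,010 × 1.9797 = 1,999.5 kg.

initial mass ≈ 2000 kg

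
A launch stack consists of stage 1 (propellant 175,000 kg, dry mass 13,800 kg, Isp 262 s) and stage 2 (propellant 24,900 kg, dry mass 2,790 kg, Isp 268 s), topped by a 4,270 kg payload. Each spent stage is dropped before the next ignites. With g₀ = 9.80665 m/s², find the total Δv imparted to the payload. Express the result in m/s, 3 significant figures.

Δv ≈ 8010 m/s

Ignition mass of stage 1 = 175,000+13,800 + 24,900+2,790 + 4,270 = 220,760 kg.
Stage 1: m₀ = 220,760 kg, m_f = 220,760 − 175,000 = 45,760 kg; Δv = 262×9.80665×ln(4.824) = 2569.3×1.5737 ≈ 4043 m/s.
Stage 2: m₀ = 31,960 kg, m_f = 31,960 − 24,900 = 7,060 kg; Δv = 268×9.80665×ln(4.527) = 2628.2×1.5100 ≈ 3969 m/s.
Total Δv = 4043 + 3969 = 8012 m/s.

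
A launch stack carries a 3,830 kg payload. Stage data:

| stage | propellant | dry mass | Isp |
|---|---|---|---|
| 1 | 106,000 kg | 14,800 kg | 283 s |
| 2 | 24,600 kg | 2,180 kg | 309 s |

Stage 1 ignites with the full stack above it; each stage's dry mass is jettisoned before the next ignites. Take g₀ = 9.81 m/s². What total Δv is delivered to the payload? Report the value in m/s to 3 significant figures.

Δv ≈ 8280 m/s

Ignition mass of stage 1 = 106,000+14,800 + 24,600+2,180 + 3,830 = 151,410 kg.
Stage 1: m₀ = 151,410 kg, m_f = 151,410 − 106,000 = 45,410 kg; Δv = 283×9.81×ln(3.334) = 2776.2×1.2043 ≈ 3343 m/s.
Stage 2: m₀ = 30,610 kg, m_f = 30,610 − 24,600 = 6,010 kg; Δv = 309×9.81×ln(5.093) = 3031.3×1.6279 ≈ 4935 m/s.
Total Δv = 3343 + 4935 = 8278 m/s.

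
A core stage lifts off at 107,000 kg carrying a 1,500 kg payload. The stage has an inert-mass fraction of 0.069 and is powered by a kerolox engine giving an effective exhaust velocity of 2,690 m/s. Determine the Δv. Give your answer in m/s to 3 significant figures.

Δv ≈ 6730 m/s

Stage wet mass = m₀ − payload = 107,000 − 1,500 = 105,500 kg.
Stage dry mass = ε × stage wet mass = 0.069 × 105,500 = 7,279.5 kg.
Burnout mass m_f = stage dry + payload = 7,279.5 + 1,500 = 8,779.5 kg.
Δv = v_e · ln(107,000/8,779.5) = 2690.0 × ln(12.19) = 2690.0 × 2.5004 ≈ 6726 m/s.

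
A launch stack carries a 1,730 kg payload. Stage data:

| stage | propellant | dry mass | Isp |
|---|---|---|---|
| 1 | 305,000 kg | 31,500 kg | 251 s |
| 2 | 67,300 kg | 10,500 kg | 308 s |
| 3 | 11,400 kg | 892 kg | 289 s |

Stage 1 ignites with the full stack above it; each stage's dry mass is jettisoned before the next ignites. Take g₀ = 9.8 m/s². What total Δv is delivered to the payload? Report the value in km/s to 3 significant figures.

Ignition mass of stage 1 = 305,000+31,500 + 67,300+10,500 + 11,400+892 + 1,730 = 428,322 kg.
Stage 1: m₀ = 428,322 kg, m_f = 428,322 − 305,000 = 123,322 kg; Δv = 251×9.8×ln(3.473) = 2459.8×1.2451 ≈ 3063 m/s.
Stage 2: m₀ = 91,822 kg, m_f = 91,822 − 67,300 = 24,522 kg; Δv = 308×9.8×ln(3.744) = 3018.4×1.3203 ≈ 3985 m/s.
Stage 3: m₀ = 14,022 kg, m_f = 14,022 − 11,400 = 2,622 kg; Δv = 289×9.8×ln(5.348) = 2832.2×1.6767 ≈ 4749 m/s.
Total Δv = 3063 + 3985 + 4749 = 11797 m/s.

Δv ≈ 11.8 km/s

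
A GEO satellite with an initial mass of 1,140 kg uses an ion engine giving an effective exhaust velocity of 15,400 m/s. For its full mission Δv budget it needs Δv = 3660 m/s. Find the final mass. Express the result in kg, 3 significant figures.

From the ideal rocket equation, m₀/m_f = exp(Δv / v_e) = exp(3660 / 15400.0) = exp(0.2377) = 1.2683.
m_f = m₀ / 1.2683 = 1,140 / 1.2683 = 898.841 kg.

final mass ≈ 899 kg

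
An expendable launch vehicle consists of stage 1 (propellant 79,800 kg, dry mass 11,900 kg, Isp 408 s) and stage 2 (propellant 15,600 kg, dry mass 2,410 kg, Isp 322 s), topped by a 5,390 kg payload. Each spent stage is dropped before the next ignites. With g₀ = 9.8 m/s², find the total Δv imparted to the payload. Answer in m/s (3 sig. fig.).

Ignition mass of stage 1 = 79,800+11,900 + 15,600+2,410 + 5,390 = 115,100 kg.
Stage 1: m₀ = 115,100 kg, m_f = 115,100 − 79,800 = 35,300 kg; Δv = 408×9.8×ln(3.261) = 3998.4×1.1819 ≈ 4726 m/s.
Stage 2: m₀ = 23,400 kg, m_f = 23,400 − 15,600 = 7,800 kg; Δv = 322×9.8×ln(3) = 3155.6×1.0986 ≈ 3467 m/s.
Total Δv = 4726 + 3467 = 8193 m/s.

Δv ≈ 8190 m/s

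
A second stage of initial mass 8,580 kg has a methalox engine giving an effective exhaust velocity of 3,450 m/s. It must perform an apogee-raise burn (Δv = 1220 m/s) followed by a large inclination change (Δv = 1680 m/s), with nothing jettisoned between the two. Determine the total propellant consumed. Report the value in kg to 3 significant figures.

After the first burn: m = 8580 × exp(−1220/3450.0) = 8580 × 0.70214 = 6,024.36 kg.
After the second burn: m = 6,024.36 × exp(−1680/3450.0) = 6,024.36 × 0.61449 = 3,701.91 kg.
Total propellant = m₀ − m_final = 8580 − 3,701.91 = 4,878.09 kg.

total propellant consumed ≈ 4880 kg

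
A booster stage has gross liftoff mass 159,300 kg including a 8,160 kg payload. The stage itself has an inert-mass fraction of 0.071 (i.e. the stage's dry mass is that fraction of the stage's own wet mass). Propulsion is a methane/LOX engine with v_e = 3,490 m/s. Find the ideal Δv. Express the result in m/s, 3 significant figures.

Stage wet mass = m₀ − payload = 159,300 − 8,160 = 151,140 kg.
Stage dry mass = ε × stage wet mass = 0.071 × 151,140 = 10,730.9 kg.
Burnout mass m_f = stage dry + payload = 10,730.9 + 8,160 = 18,890.9 kg.
From the ideal rocket equation, Δv = v_e · ln(159,300/18,890.9) = 3490.0 × ln(8.433) = 3490.0 × 2.1321 ≈ 7441 m/s.

Δv ≈ 7440 m/s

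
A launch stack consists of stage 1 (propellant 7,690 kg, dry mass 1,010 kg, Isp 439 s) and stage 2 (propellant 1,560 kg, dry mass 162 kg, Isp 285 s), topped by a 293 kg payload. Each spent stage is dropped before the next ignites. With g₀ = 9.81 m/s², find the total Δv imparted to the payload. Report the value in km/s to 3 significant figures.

Δv ≈ 9.61 km/s

Ignition mass of stage 1 = 7,690+1,010 + 1,560+162 + 293 = 10,715 kg.
Stage 1: m₀ = 10,715 kg, m_f = 10,715 − 7,690 = 3,025 kg; Δv = 439×9.81×ln(3.542) = 4306.6×1.2647 ≈ 5447 m/s.
Stage 2: m₀ = 2,015 kg, m_f = 2,015 − 1,560 = 455 kg; Δv = 285×9.81×ln(4.429) = 2795.9×1.4881 ≈ 4160 m/s.
Total Δv = 5447 + 4160 = 9607 m/s.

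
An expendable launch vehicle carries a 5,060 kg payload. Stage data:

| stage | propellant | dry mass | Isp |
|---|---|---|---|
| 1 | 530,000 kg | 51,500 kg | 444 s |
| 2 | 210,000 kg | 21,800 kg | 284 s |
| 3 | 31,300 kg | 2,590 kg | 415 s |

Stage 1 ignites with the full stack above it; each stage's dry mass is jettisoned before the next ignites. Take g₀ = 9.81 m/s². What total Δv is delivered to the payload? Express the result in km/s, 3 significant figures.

Δv ≈ 15.0 km/s

Ignition mass of stage 1 = 530,000+51,500 + 210,000+21,800 + 31,300+2,590 + 5,060 = 852,250 kg.
Stage 1: m₀ = 852,250 kg, m_f = 852,250 − 530,000 = 322,250 kg; Δv = 444×9.81×ln(2.645) = 4355.6×0.9726 ≈ 4236 m/s.
Stage 2: m₀ = 270,750 kg, m_f = 270,750 − 210,000 = 60,750 kg; Δv = 284×9.81×ln(4.457) = 2786.0×1.4944 ≈ 4164 m/s.
Stage 3: m₀ = 38,950 kg, m_f = 38,950 − 31,300 = 7,650 kg; Δv = 415×9.81×ln(5.092) = 4071.2×1.6276 ≈ 6626 m/s.
Total Δv = 4236 + 4164 + 6626 = 15026 m/s.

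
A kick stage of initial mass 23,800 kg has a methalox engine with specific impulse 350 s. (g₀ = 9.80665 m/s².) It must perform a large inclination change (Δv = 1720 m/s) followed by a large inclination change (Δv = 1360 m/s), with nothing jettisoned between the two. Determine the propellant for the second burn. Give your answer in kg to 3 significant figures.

v_e = Isp · g₀ = 350 × 9.80665 = 3432.3 m/s.
After the first burn: m = 23800 × exp(−1720/3432.3) = 23800 × 0.60585 = 14,419.2 kg.
After the second burn: m = 14,419.2 × exp(−1360/3432.3) = 14,419.2 × 0.67285 = 9,701.96 kg.
Second-burn propellant = 14,419.2 − 9,701.96 = 4,717.24 kg.

propellant for the second burn ≈ 4720 kg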